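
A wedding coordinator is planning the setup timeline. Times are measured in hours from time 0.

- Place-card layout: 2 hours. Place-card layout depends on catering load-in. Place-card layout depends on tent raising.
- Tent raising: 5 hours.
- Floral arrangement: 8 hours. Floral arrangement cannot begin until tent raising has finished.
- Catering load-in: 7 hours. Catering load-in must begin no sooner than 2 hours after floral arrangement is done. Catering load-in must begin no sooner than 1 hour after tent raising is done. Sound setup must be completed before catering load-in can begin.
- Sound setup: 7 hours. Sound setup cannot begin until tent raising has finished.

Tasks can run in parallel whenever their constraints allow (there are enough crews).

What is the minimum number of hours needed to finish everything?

24

Tent raising can start immediately at hour 0; it finishes at hour 5.
After tent raising (finishes hour 5), sound setup can start at hour 5 and finishes at hour 12.
After tent raising (finishes hour 5), floral arrangement can start at hour 5 and finishes at hour 13.
For catering load-in: floral arrangement (finishes hour 13, plus 2-hour gap → hour 15); tent raising (finishes hour 5, plus 1-hour gap → hour 6); sound setup (finishes hour 12). Taking the maximum gives a start of hour 15, and it finishes at 15 + 7 = hour 22.
For place-card layout: catering load-in (finishes hour 22); tent raising (finishes hour 5). Taking the maximum gives a start of hour 22, and it finishes at 22 + 2 = hour 24.
All tasks are finished once the last one completes. Finish times: Tent raising at 5, Floral arrangement at 13, Sound setup at 12, Catering load-in at 22, Place-card layout at 24. The latest is hour 24.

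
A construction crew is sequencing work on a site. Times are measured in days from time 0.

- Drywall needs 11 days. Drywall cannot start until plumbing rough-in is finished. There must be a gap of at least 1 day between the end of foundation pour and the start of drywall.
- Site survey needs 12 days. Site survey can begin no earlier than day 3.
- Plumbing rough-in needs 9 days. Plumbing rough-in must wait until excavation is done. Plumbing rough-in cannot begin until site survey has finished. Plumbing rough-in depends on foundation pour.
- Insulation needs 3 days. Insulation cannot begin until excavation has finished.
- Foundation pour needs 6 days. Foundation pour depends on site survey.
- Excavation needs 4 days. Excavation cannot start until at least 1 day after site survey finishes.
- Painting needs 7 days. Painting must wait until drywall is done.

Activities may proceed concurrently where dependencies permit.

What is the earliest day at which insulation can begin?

20

After its own release at day 3, site survey can start at day 3 and finishes at day 15.
After site survey (finishes day 15, plus 1-day gap → day 16), excavation can start at day 16 and finishes at day 20.
Insulation waits on excavation (finishes day 20), so the earliest it can start is day 20.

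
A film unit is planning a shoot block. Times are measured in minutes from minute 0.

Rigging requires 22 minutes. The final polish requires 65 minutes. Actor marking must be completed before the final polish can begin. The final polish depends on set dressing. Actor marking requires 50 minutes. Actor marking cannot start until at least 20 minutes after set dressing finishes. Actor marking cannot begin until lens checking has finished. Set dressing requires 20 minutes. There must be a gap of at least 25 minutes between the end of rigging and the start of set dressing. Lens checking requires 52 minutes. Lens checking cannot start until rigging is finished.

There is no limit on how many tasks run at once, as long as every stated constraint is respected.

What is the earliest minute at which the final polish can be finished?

202

Nothing blocks rigging, so it runs from minute 0 to minute 22.
After rigging (finishes minute 22), lens checking can start at minute 22 and finishes at minute 74.
After rigging (finishes minute 22, plus 25-minute gap → minute 47), set dressing can start at minute 47 and finishes at minute 67.
Actor marking needs all of set dressing (finishes minute 67, plus 20-minute gap → minute 87); lens checking (finishes minute 74). That puts its earliest start at minute 87; it finishes at 87 + 50 = minute 137.
The final polish needs all of actor marking (finishes minute 137); set dressing (finishes minute 67). That puts its earliest start at minute 137; it finishes at 137 + 65 = minute 202.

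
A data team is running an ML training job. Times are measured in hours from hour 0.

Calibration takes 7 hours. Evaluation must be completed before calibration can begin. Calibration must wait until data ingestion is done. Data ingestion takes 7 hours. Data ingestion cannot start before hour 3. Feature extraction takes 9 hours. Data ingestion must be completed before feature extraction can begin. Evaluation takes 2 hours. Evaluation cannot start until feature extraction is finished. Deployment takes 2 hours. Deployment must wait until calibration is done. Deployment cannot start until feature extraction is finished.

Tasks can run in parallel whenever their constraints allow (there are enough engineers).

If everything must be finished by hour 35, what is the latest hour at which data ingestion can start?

8

Deployment has no dependents, so it just needs to finish by hour 35. Starting by 35 − 2 = hour 33 achieves that.
Since deployment (must start by hour 33) depends on it, calibration must finish by hour 33. Backing off its 7-hour duration gives a latest start of hour 26.
Since calibration (must start by hour 26) depends on it, evaluation must finish by hour 26. Backing off its 2-hour duration gives a latest start of hour 24.
Feature extraction has several dependents: evaluation (must start by hour 24); deployment (must start by hour 33). The earliest of those limits is hour 24, so feature extraction must start by 24 − 9 = hour 15.
For data ingestion: feature extraction (must start by hour 15); calibration (must start by hour 26). The most restrictive is hour 15; with a 7-hour duration, data ingestion must start by hour 8.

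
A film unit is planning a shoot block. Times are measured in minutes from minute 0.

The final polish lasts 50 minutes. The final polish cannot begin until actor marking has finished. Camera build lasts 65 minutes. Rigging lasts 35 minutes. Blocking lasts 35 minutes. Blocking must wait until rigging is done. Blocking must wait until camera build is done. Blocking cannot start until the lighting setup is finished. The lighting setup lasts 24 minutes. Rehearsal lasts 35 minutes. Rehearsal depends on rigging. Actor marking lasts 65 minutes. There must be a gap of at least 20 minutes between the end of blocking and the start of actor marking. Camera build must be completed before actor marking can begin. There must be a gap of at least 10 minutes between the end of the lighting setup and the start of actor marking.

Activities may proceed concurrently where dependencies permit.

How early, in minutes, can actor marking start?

120

Nothing blocks camera build, so it runs from minute 0 to minute 65.
The lighting setup has no prerequisites, so it starts at minute 0 and finishes at minute 24.
Rigging has no prerequisites, so it starts at minute 0 and finishes at minute 35.
Blocking needs all of rigging (finishes minute 35); camera build (finishes minute 65); the lighting setup (finishes minute 24). That puts its earliest start at minute 65; it finishes at 65 + 35 = minute 100.
Actor marking waits on blocking (finishes minute 100, plus 20-minute gap → minute 120); camera build (finishes minute 65); the lighting setup (finishes minute 24, plus 10-minute gap → minute 34). The latest of these is minute 120, which is the earliest actor marking can start.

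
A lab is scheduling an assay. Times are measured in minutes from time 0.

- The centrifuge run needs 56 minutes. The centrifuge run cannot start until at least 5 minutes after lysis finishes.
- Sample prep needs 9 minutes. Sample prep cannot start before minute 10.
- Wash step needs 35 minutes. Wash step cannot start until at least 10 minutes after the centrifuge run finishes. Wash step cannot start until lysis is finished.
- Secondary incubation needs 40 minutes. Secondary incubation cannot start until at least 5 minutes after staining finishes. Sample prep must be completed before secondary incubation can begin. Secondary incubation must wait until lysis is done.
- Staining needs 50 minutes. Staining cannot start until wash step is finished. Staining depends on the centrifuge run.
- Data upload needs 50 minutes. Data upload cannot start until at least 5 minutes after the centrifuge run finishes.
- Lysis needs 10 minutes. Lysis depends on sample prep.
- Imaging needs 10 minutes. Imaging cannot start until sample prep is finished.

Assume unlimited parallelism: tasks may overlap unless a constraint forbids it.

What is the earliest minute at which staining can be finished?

Sample prep waits on its own release at minute 10, so it starts at minute 10 and finishes at 10 + 9 = minute 19.
After sample prep (finishes minute 19), lysis can start at minute 19 and finishes at minute 29.
The centrifuge run cannot begin until lysis (finishes minute 29, plus 5-minute gap → minute 34). It runs from minute 34 to 34 + 56 = minute 90.
Wash step needs all of the centrifuge run (finishes minute 90, plus 10-minute gap → minute 100); lysis (finishes minute 29). That puts its earliest start at minute 100; it finishes at 100 + 35 = minute 135.
Staining needs all of wash step (finishes minute 135); the centrifuge run (finishes minute 90). That puts its earliest start at minute 135; it finishes at 135 + 50 = minute 185.

185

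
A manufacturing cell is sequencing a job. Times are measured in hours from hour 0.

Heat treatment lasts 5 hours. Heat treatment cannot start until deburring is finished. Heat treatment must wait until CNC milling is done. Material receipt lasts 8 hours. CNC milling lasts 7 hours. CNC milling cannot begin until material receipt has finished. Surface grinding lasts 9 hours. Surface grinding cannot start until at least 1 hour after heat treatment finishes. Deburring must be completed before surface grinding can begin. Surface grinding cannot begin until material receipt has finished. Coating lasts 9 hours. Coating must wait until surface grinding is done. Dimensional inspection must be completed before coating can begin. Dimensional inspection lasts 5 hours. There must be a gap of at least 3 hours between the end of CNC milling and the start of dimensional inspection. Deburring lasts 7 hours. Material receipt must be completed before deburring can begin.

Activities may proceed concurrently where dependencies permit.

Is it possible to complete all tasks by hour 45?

Nothing blocks material receipt, so it runs from hour 0 to hour 8.
CNC milling waits on material receipt (finishes hour 8), so it starts at hour 8 and finishes at 8 + 7 = hour 15.
Dimensional inspection cannot begin until CNC milling (finishes hour 15, plus 3-hour gap → hour 18). It runs from hour 18 to 18 + 5 = hour 23.
Deburring waits on material receipt (finishes hour 8), so it starts at hour 8 and finishes at 8 + 7 = hour 15.
Heat treatment cannot start until deburring (finishes hour 15); CNC milling (finishes hour 15). The controlling bound is hour 15, so heat treatment finishes at 15 + 5 = hour 20.
Surface grinding needs all of heat treatment (finishes hour 20, plus 1-hour gap → hour 21); deburring (finishes hour 15); material receipt (finishes hour 8). That puts its earliest start at hour 21; it finishes at 21 + 9 = hour 30.
Coating cannot start until surface grinding (finishes hour 30); dimensional inspection (finishes hour 23). The controlling bound is hour 30, so coating finishes at 30 + 9 = hour 39.
Every task is finished by hour 39, which is no later than the deadline of 45, so the schedule is feasible.

Yes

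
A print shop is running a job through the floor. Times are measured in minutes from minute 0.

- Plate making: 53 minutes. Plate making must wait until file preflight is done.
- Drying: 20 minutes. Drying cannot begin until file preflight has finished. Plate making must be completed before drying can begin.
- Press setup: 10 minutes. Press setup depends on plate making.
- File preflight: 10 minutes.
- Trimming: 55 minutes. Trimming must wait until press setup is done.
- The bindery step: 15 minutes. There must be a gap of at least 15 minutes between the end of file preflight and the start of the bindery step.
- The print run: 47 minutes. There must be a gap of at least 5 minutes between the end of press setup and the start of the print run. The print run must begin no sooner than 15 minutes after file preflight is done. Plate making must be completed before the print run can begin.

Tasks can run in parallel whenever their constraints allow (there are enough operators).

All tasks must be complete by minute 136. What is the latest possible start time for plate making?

The print run has no dependents, so it just needs to finish by minute 136. Starting by 136 − 47 = minute 89 achieves that.
Trimming has no dependents, so it just needs to finish by minute 136. Starting by 136 − 55 = minute 81 achieves that.
Press setup feeds the print run (must start by minute 89, minus 5-minute gap → minute 84); trimming (must start by minute 81). Taking the minimum, press setup must finish by minute 81 and start by 81 − 10 = minute 71.
Drying must finish by minute 136; it takes 20 minutes, so it must start by 136 − 20 = minute 116.
Plate making feeds press setup (must start by minute 71); the print run (must start by minute 89); drying (must start by minute 116). Taking the minimum, plate making must finish by minute 71 and start by 71 − 53 = minute 18.

18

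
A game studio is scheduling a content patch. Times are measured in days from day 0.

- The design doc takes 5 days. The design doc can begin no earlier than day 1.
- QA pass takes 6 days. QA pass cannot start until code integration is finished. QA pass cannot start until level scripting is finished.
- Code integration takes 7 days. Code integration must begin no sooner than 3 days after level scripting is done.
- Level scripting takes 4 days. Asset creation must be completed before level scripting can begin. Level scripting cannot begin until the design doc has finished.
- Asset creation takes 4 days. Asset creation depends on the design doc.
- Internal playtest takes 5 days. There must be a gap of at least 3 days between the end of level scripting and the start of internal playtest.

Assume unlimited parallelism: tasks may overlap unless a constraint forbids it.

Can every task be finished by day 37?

Yes

The design doc cannot begin until its own release at day 1. It runs from day 1 to 1 + 5 = day 6.
Asset creation waits on the design doc (finishes day 6), so it starts at day 6 and finishes at 6 + 4 = day 10.
For level scripting: asset creation (finishes day 10); the design doc (finishes day 6). Taking the maximum gives a start of day 10, and it finishes at 10 + 4 = day 14.
Internal playtest waits on level scripting (finishes day 14, plus 3-day gap → day 17), so it starts at day 17 and finishes at 17 + 5 = day 22.
After level scripting (finishes day 14, plus 3-day gap → day 17), code integration can start at day 17 and finishes at day 24.
QA pass cannot start until code integration (finishes day 24); level scripting (finishes day 14). The controlling bound is day 24, so QA pass finishes at 24 + 6 = day 30.
Every task is finished by day 30, which is no later than the deadline of 37, so the schedule is feasible.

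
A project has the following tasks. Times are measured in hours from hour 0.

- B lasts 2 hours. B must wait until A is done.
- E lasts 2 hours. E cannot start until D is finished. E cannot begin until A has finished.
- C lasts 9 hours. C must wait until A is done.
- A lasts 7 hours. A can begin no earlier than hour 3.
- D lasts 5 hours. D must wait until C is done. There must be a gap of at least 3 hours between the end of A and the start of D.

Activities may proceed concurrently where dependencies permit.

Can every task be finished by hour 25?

No

A waits on its own release at hour 3, so it starts at hour 3 and finishes at 3 + 7 = hour 10.
After A (finishes hour 10), C can start at hour 10 and finishes at hour 19.
For D: C (finishes hour 19); A (finishes hour 10, plus 3-hour gap → hour 13). Taking the maximum gives a start of hour 19, and it finishes at 19 + 5 = hour 24.
E cannot start until D (finishes hour 24); A (finishes hour 10). The controlling bound is hour 24, so E finishes at 24 + 2 = hour 26.
B waits on A (finishes hour 10), so it starts at hour 10 and finishes at 10 + 2 = hour 12.
The earliest everything can be done is hour 26, which is after the deadline of 25, so it is not possible.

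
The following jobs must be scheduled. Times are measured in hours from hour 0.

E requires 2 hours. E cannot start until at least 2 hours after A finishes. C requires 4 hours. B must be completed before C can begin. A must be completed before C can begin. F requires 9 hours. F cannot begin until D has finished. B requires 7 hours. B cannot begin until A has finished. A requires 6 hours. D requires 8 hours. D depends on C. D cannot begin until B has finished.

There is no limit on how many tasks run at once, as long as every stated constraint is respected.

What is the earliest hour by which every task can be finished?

34

Nothing blocks A, so it runs from hour 0 to hour 6.
E waits on A (finishes hour 6, plus 2-hour gap → hour 8), so it starts at hour 8 and finishes at 8 + 2 = hour 10.
B cannot begin until A (finishes hour 6). It runs from hour 6 to 6 + 7 = hour 13.
For C: B (finishes hour 13); A (finishes hour 6). Taking the maximum gives a start of hour 13, and it finishes at 13 + 4 = hour 17.
D has to wait for C (finishes hour 17); B (finishes hour 13). The latest of these is hour 17, so D runs hour 17 to 17 + 8 = hour 25.
After D (finishes hour 25), F can start at hour 25 and finishes at hour 34.
All tasks are finished once the last one completes. Finish times: A at 6, B at 13, C at 17, D at 25, E at 10, F at 34. The latest is hour 34.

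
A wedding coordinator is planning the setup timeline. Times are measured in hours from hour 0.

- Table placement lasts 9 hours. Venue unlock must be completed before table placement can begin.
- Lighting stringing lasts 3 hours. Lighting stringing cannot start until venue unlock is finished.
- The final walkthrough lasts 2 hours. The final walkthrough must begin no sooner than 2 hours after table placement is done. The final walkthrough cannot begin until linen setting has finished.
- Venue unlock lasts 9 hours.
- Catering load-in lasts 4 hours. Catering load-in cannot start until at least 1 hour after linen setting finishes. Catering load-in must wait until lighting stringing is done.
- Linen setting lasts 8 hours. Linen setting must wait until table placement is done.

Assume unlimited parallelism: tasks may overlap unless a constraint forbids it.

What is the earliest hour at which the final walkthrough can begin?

26

Venue unlock can start immediately at hour 0; it finishes at hour 9.
After venue unlock (finishes hour 9), table placement can start at hour 9 and finishes at hour 18.
After table placement (finishes hour 18), linen setting can start at hour 18 and finishes at hour 26.
The final walkthrough waits on table placement (finishes hour 18, plus 2-hour gap → hour 20); linen setting (finishes hour 26). The latest of these is hour 26, which is the earliest the final walkthrough can start.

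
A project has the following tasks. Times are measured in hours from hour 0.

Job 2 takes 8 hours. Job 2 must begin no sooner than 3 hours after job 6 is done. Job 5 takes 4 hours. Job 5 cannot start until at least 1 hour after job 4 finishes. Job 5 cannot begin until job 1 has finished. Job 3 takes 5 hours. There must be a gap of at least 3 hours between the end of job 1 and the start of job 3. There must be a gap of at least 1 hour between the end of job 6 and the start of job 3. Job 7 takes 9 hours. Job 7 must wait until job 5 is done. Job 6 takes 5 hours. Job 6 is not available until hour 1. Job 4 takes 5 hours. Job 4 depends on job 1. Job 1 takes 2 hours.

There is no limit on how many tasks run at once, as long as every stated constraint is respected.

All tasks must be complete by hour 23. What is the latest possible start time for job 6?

7

To finish by hour 23, job 3 (duration 5) must start no later than hour 18.
Job 2 must finish by hour 23; it takes 8 hours, so it must start by 23 − 8 = hour 15.
Job 6 has several dependents: job 2 (must start by hour 15, minus 3-hour gap → hour 12); job 3 (must start by hour 18, minus 1-hour gap → hour 17). The earliest of those limits is hour 12, so job 6 must start by 12 − 5 = hour 7.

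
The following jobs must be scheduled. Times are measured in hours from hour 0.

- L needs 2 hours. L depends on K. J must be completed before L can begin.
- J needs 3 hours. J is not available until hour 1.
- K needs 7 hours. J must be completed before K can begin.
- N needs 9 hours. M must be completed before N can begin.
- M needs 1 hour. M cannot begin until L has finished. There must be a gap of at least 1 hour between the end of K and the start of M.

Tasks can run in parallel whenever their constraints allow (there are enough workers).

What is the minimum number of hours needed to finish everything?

J cannot begin until its own release at hour 1. It runs from hour 1 to 1 + 3 = hour 4.
K waits on J (finishes hour 4), so it starts at hour 4 and finishes at 4 + 7 = hour 11.
L needs all of K (finishes hour 11); J (finishes hour 4). That puts its earliest start at hour 11; it finishes at 11 + 2 = hour 13.
M cannot start until L (finishes hour 13); K (finishes hour 11, plus 1-hour gap → hour 12). The controlling bound is hour 13, so M finishes at 13 + 1 = hour 14.
After M (finishes hour 14), N can start at hour 14 and finishes at hour 23.
All tasks are finished once the last one completes. Finish times: J at 4, K at 11, L at 13, M at 14, N at 23. The latest is hour 23.

23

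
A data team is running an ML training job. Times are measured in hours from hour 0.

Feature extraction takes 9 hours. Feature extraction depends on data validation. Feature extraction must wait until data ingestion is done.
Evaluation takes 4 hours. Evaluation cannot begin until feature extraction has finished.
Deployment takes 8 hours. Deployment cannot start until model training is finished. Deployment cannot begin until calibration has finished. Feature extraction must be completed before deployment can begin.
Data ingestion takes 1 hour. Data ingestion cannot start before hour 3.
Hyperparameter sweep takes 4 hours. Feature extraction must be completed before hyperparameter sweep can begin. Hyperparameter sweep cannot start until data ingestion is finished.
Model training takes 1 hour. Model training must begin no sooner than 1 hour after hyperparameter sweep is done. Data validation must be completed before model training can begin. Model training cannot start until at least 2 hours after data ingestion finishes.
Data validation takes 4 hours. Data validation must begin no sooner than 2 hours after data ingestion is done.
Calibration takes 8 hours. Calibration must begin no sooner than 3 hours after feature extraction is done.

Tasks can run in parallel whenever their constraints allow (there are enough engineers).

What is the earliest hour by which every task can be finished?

38

Data ingestion waits on its own release at hour 3, so it starts at hour 3 and finishes at 3 + 1 = hour 4.
After data ingestion (finishes hour 4, plus 2-hour gap → hour 6), data validation can start at hour 6 and finishes at hour 10.
Feature extraction has to wait for data validation (finishes hour 10); data ingestion (finishes hour 4). The latest of these is hour 10, so feature extraction runs hour 10 to 10 + 9 = hour 19.
Calibration cannot begin until feature extraction (finishes hour 19, plus 3-hour gap → hour 22). It runs from hour 22 to 22 + 8 = hour 30.
Evaluation waits on feature extraction (finishes hour 19), so it starts at hour 19 and finishes at 19 + 4 = hour 23.
Hyperparameter sweep cannot start until feature extraction (finishes hour 19); data ingestion (finishes hour 4). The controlling bound is hour 19, so hyperparameter sweep finishes at 19 + 4 = hour 23.
Model training needs all of hyperparameter sweep (finishes hour 23, plus 1-hour gap → hour 24); data validation (finishes hour 10); data ingestion (finishes hour 4, plus 2-hour gap → hour 6). That puts its earliest start at hour 24; it finishes at 24 + 1 = hour 25.
Deployment has to wait for model training (finishes hour 25); calibration (finishes hour 30); feature extraction (finishes hour 19). The latest of these is hour 30, so deployment runs hour 30 to 30 + 8 = hour 38.
All tasks are finished once the last one completes. Finish times: Data ingestion at 4, Data validation at 10, Feature extraction at 19, Hyperparameter sweep at 23, Model training at 25, Evaluation at 23, Calibration at 30, Deployment at 38. The latest is hour 38.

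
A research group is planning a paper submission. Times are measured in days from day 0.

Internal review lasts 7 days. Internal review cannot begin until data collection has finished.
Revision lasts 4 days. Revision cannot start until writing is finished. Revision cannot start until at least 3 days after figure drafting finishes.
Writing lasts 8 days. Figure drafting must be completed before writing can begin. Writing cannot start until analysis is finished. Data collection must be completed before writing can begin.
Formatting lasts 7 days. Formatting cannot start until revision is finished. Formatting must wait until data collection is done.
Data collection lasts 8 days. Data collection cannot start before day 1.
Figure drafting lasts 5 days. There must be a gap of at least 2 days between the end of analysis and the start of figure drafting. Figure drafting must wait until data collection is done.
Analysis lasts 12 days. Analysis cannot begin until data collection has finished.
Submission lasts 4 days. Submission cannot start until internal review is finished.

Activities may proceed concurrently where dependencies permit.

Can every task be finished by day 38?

Data collection waits on its own release at day 1, so it starts at day 1 and finishes at 1 + 8 = day 9.
Internal review cannot begin until data collection (finishes day 9). It runs from day 9 to 9 + 7 = day 16.
Submission waits on internal review (finishes day 16), so it starts at day 16 and finishes at 16 + 4 = day 20.
Analysis waits on data collection (finishes day 9), so it starts at day 9 and finishes at 9 + 12 = day 21.
For figure drafting: analysis (finishes day 21, plus 2-day gap → day 23); data collection (finishes day 9). Taking the maximum gives a start of day 23, and it finishes at 23 + 5 = day 28.
For writing: figure drafting (finishes day 28); analysis (finishes day 21); data collection (finishes day 9). Taking the maximum gives a start of day 28, and it finishes at 28 + 8 = day 36.
Revision needs all of writing (finishes day 36); figure drafting (finishes day 28, plus 3-day gap → day 31). That puts its earliest start at day 36; it finishes at 36 + 4 = day 40.
Formatting cannot start until revision (finishes day 40); data collection (finishes day 9). The controlling bound is day 40, so formatting finishes at 40 + 7 = day 47.
The earliest everything can be done is day 47, which is after the deadline of 38, so it is not possible.

No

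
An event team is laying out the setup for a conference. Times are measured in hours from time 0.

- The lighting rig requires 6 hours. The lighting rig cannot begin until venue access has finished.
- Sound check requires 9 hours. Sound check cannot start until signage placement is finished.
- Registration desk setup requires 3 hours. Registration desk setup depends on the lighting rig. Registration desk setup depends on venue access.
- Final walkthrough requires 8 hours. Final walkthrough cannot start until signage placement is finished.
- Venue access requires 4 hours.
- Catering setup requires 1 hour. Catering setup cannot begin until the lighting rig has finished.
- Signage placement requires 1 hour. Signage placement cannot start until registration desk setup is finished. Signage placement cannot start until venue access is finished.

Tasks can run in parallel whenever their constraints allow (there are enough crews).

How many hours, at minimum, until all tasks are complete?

Venue access can start immediately at hour 0; it finishes at hour 4.
After venue access (finishes hour 4), the lighting rig can start at hour 4 and finishes at hour 10.
Catering setup waits on the lighting rig (finishes hour 10), so it starts at hour 10 and finishes at 10 + 1 = hour 11.
Registration desk setup has to wait for the lighting rig (finishes hour 10); venue access (finishes hour 4). The latest of these is hour 10, so registration desk setup runs hour 10 to 10 + 3 = hour 13.
Signage placement needs all of registration desk setup (finishes hour 13); venue access (finishes hour 4). That puts its earliest start at hour 13; it finishes at 13 + 1 = hour 14.
After signage placement (finishes hour 14), final walkthrough can start at hour 14 and finishes at hour 22.
Sound check waits on signage placement (finishes hour 14), so it starts at hour 14 and finishes at 14 + 9 = hour 23.
All tasks are finished once the last one completes. Finish times: Venue access at 4, The lighting rig at 10, Registration desk setup at 13, Signage placement at 14, Catering setup at 11, Sound check at 23, Final walkthrough at 22. The latest is hour 23.

23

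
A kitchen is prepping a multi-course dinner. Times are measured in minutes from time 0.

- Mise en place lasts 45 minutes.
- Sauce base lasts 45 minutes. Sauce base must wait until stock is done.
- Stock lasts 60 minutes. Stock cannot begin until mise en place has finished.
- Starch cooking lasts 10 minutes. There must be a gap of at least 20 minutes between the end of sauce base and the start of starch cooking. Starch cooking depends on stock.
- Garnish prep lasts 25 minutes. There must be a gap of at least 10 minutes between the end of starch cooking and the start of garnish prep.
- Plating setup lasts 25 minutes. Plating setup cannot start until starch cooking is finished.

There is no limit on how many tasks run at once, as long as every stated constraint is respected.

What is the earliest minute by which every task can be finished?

Mise en place has no prerequisites, so it starts at minute 0 and finishes at minute 45.
Stock cannot begin until mise en place (finishes minute 45). It runs from minute 45 to 45 + 60 = minute 105.
Sauce base waits on stock (finishes minute 105), so it starts at minute 105 and finishes at 105 + 45 = minute 150.
Starch cooking cannot start until sauce base (finishes minute 150, plus 20-minute gap → minute 170); stock (finishes minute 105). The controlling bound is minute 170, so starch cooking finishes at 170 + 10 = minute 180.
After starch cooking (finishes minute 180, plus 10-minute gap → minute 190), garnish prep can start at minute 190 and finishes at minute 215.
After starch cooking (finishes minute 180), plating setup can start at minute 180 and finishes at minute 205.
All tasks are finished once the last one completes. Finish times: Mise en place at 45, Stock at 105, Sauce base at 150, Starch cooking at 180, Plating setup at 205, Garnish prep at 215. The latest is minute 215.

215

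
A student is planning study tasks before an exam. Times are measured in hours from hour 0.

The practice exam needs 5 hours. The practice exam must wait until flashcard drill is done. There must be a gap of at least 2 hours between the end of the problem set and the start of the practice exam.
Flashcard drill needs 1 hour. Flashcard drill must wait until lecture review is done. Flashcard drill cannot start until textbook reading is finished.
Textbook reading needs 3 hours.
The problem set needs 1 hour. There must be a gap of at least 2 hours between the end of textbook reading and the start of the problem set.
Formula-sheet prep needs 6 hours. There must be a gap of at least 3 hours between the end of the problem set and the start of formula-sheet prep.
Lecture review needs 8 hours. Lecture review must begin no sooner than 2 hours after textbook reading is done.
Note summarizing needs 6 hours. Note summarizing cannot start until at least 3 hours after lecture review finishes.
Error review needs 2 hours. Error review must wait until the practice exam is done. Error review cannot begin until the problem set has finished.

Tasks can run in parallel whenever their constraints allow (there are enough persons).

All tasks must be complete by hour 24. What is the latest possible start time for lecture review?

7

To finish by hour 24, error review (duration 2) must start no later than hour 22.
Since error review (must start by hour 22) depends on it, the practice exam must finish by hour 22. Backing off its 5-hour duration gives a latest start of hour 17.
Flashcard drill feeds into the practice exam (must start by hour 17); so flashcard drill must finish by hour 17 and therefore start by hour 16.
Note summarizing must finish by hour 24; it takes 6 hours, so it must start by 24 − 6 = hour 18.
Lecture review must finish in time for flashcard drill (must start by hour 16); note summarizing (must start by hour 18, minus 3-hour gap → hour 15). The tightest is hour 15, so lecture review must start by 15 − 8 = hour 7.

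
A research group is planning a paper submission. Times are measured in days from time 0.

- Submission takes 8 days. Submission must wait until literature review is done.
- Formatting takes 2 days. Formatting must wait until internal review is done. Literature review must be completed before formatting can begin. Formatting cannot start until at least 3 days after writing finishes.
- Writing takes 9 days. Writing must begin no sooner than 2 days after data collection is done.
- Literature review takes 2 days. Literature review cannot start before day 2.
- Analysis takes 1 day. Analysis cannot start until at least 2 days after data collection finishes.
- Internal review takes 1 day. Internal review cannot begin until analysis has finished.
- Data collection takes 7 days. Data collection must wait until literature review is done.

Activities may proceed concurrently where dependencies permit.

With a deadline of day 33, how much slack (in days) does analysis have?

16

Literature review cannot begin until its own release at day 2. It runs from day 2 to 2 + 2 = day 4.
Data collection waits on literature review (finishes day 4), so it starts at day 4 and finishes at 4 + 7 = day 11.
After data collection (finishes day 11, plus 2-day gap → day 13), analysis can start at day 13 and finishes at day 14.

Working backward from the deadline:
To finish by day 33, formatting (duration 2) must start no later than day 31.
Internal review has to be done before formatting (must start by day 31). That means finishing by day 31, i.e. starting by 31 − 1 = day 30.
Since internal review (must start by day 30) depends on it, analysis must finish by day 30. Backing off its 1-day duration gives a latest start of day 29.
So analysis can start as early as day 13 and as late as day 29, giving 29 − 13 = 16 days of slack.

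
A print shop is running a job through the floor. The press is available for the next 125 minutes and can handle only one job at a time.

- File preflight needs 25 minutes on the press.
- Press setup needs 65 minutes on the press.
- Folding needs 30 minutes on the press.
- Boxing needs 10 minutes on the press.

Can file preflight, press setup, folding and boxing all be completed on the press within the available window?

Running back to back, the jobs need 25 + 65 + 30 + 10 = 130 minutes on the press.
Since 130 > 125, they cannot all fit.

No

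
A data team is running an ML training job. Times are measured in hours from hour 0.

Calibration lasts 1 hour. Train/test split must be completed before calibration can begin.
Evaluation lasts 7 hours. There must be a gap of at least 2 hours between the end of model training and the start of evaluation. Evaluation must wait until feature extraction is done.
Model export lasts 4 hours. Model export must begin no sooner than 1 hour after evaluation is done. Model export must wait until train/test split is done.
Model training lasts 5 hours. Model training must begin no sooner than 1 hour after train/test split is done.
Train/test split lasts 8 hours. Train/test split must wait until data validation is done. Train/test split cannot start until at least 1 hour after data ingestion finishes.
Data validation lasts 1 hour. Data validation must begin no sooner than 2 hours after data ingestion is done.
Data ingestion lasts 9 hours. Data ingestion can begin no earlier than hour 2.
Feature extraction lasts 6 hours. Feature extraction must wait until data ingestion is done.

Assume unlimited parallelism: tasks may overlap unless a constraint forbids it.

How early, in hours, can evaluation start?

Data ingestion cannot begin until its own release at hour 2. It runs from hour 2 to 2 + 9 = hour 11.
Feature extraction waits on data ingestion (finishes hour 11), so it starts at hour 11 and finishes at 11 + 6 = hour 17.
Data validation waits on data ingestion (finishes hour 11, plus 2-hour gap → hour 13), so it starts at hour 13 and finishes at 13 + 1 = hour 14.
For train/test split: data validation (finishes hour 14); data ingestion (finishes hour 11, plus 1-hour gap → hour 12). Taking the maximum gives a start of hour 14, and it finishes at 14 + 8 = hour 22.
After train/test split (finishes hour 22, plus 1-hour gap → hour 23), model training can start at hour 23 and finishes at hour 28.
Evaluation waits on model training (finishes hour 28, plus 2-hour gap → hour 30); feature extraction (finishes hour 17). The latest of these is hour 30, which is the earliest evaluation can start.

30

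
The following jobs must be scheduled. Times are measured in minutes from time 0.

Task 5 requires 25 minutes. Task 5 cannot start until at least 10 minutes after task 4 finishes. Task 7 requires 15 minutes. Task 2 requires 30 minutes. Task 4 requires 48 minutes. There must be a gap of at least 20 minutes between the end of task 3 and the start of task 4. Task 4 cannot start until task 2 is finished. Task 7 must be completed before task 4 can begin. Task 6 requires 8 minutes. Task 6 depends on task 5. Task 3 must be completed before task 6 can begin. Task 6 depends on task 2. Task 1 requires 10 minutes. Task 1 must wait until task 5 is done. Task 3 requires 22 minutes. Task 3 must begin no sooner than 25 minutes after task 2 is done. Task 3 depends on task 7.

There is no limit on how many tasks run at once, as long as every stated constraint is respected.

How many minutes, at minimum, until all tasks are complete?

190

Task 7 has no prerequisites, so it starts at minute 0 and finishes at minute 15.
Task 2 has no prerequisites, so it starts at minute 0 and finishes at minute 30.
For task 3: task 2 (finishes minute 30, plus 25-minute gap → minute 55); task 7 (finishes minute 15). Taking the maximum gives a start of minute 55, and it finishes at 55 + 22 = minute 77.
For task 4: task 3 (finishes minute 77, plus 20-minute gap → minute 97); task 2 (finishes minute 30); task 7 (finishes minute 15). Taking the maximum gives a start of minute 97, and it finishes at 97 + 48 = minute 145.
Task 5 waits on task 4 (finishes minute 145, plus 10-minute gap → minute 155), so it starts at minute 155 and finishes at 155 + 25 = minute 180.
Task 6 needs all of task 5 (finishes minute 180); task 3 (finishes minute 77); task 2 (finishes minute 30). That puts its earliest start at minute 180; it finishes at 180 + 8 = minute 188.
After task 5 (finishes minute 180), task 1 can start at minute 180 and finishes at minute 190.
All tasks are finished once the last one completes. Finish times: Task 1 at 190, Task 2 at 30, Task 3 at 77, Task 4 at 145, Task 5 at 180, Task 6 at 188, Task 7 at 15. The latest is minute 190.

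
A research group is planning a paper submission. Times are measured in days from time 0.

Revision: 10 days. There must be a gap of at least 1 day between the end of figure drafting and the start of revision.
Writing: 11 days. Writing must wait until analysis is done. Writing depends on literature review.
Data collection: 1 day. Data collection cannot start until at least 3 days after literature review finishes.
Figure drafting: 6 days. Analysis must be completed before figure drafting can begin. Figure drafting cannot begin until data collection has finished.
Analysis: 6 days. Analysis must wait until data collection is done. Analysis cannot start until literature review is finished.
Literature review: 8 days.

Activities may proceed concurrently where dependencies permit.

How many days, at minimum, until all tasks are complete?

Nothing blocks literature review, so it runs from day 0 to day 8.
Data collection cannot begin until literature review (finishes day 8, plus 3-day gap → day 11). It runs from day 11 to 11 + 1 = day 12.
Analysis has to wait for data collection (finishes day 12); literature review (finishes day 8). The latest of these is day 12, so analysis runs day 12 to 12 + 6 = day 18.
Writing has to wait for analysis (finishes day 18); literature review (finishes day 8). The latest of these is day 18, so writing runs day 18 to 18 + 11 = day 29.
Figure drafting cannot start until analysis (finishes day 18); data collection (finishes day 12). The controlling bound is day 18, so figure drafting finishes at 18 + 6 = day 24.
Revision waits on figure drafting (finishes day 24, plus 1-day gap → day 25), so it starts at day 25 and finishes at 25 + 10 = day 35.
All tasks are finished once the last one completes. Finish times: Literature review at 8, Data collection at 12, Analysis at 18, Figure drafting at 24, Writing at 29, Revision at 35. The latest is day 35.

35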